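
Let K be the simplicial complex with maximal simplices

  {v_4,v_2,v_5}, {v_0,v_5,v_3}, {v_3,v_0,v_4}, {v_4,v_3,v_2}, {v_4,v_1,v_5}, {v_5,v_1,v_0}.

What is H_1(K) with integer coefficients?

Fix the vertex order v_0 < v_1 < v_2 < v_3 < v_4 < v_5 and write every simplex with vertices in increasing order. Then dim K = 2 and the simplices of K are:

  0-simplices (6): [v_0], [v_1], [v_2], [v_3], [v_4], [v_5]
  1-simplices (12): [v_0,v_1], [v_0,v_3], [v_0,v_4], [v_0,v_5], [v_1,v_4], [v_1,v_5], [v_2,v_3], [v_2,v_4], [v_2,v_5], [v_3,v_4], [v_3,v_5], [v_4,v_5]
  2-simplices (6): [v_0,v_1,v_5], [v_0,v_3,v_4], [v_0,v_3,v_5], [v_1,v_4,v_5], [v_2,v_3,v_4], [v_2,v_4,v_5]

giving chain groups C_0 ≅ Z^6, C_1 ≅ Z^12, C_2 ≅ Z^6.

∂_1: C_1 → C_0 maps an edge to its endpoints' difference, ∂[p,q] = q − p. For instance
  ∂[v_0,v_5] = [v_5] − [v_0].
The 6×12 boundary matrix has rank 5 and Smith normal form diag(1,1,1,1,1).

∂_2: C_2 → C_1 acts by ∂[p,q,r] = [q,r] − [p,r] + [p,q]. For instance
  ∂[v_0,v_1,v_5] = [v_1,v_5] − [v_0,v_5] + [v_0,v_1],
  ∂[v_2,v_3,v_4] = [v_3,v_4] − [v_2,v_4] + [v_2,v_3].
As a 12×6 matrix over Z this has rank 6, with invariant factors (1,1,1,1,1,1).

Now H_k = ker ∂_k / im ∂_{k+1}, so:

  H_1: rank ker ∂_1 − rank ∂_2 = (12 − 5) − 6 = 1, and the invariant factors of ∂_2 are all 1, so H_1 ≅ Z.

(K is a triangulation of the cylinder S^1 x I.)

H_1 ≅ Z.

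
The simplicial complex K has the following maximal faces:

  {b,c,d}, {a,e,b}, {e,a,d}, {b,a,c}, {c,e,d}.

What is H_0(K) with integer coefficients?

H_0 = Z.

Fix the vertex order a < b < c < d < e and write every simplex with vertices in increasing order. Then dim K = 2 and the simplices of K are:

  0-simplices (5): a, b, c, d, e
  1-simplices (10): ab, ac, ad, ae, bc, bd, be, cd, ce, de
  2-simplices (5): abc, abe, ade, bcd, cde

Hence C_0 ≅ Z^5, C_1 ≅ Z^10, C_2 ≅ Z^5.

Boundary ∂_1: C_1 → C_0 maps an edge to its endpoints' difference, ∂[p,q] = q − p.
The 5×10 boundary matrix has rank 4 and Smith normal form diag(1,1,1,1).

∂_2: C_2 → C_1 sends each 2-simplex [p,q,r] to [q,r] − [p,r] + [p,q]. For instance
  ∂ade = de − ae + ad,
  ∂abe = be − ae + ab.
The 10×5 boundary matrix has rank 5 and Smith normal form diag(1,1,1,1,1).

Reading off H_k = ker ∂_k / im ∂_{k+1}:

  H_0: rank C_0 − rank ∂_1 = 5 − 4 = 1, and the invariant factors of ∂_1 are all 1, so H_0 = Z.

(K is a triangulation of the Möbius band.)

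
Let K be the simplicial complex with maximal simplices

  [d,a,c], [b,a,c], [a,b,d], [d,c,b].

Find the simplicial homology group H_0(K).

Fix the vertex order a < b < c < d and write every simplex with vertices in increasing order. Then dim K = 2 and the simplices of K are:

  0-simplices (4): a, b, c, d
  1-simplices (6): ab, ac, ad, bc, bd, cd
  2-simplices (4): abc, abd, acd, bcd

Hence C_0 ≅ Z^4, C_1 ≅ Z^6, C_2 ≅ Z^4.

The boundary map ∂_1: C_1 → C_0 is given by ∂[p,q] = [q] − [p]. For instance
  ∂cd = d − c.
As a 4×6 matrix over Z this has rank 3, with invariant factors (1,1,1).

The boundary map ∂_2: C_2 → C_1 sends each 2-simplex [p,q,r] to [q,r] − [p,r] + [p,q]. For instance
  ∂abc = bc − ac + ab,
  ∂bcd = cd − bd + bc.
The 6×4 boundary matrix has rank 3 and Smith normal form diag(1,1,1).

From H_k ≅ ker(∂_k) / im(∂_{k+1}) we obtain:

  H_0: rank C_0 − rank ∂_1 = 4 − 3 = 1, and the invariant factors of ∂_1 are all 1, so H_0 ≅ Z.

(K is a triangulation of the 2-sphere S^2.)

H_0 = Z.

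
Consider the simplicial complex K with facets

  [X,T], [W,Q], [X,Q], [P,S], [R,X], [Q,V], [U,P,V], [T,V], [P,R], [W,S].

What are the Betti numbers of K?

b_0 = 1, b_1 = 3, b_2 = 0.

Take the total order P < Q < R < S < T < U < V < W < X on the vertex set. Then K (dimension 2) consists of the simplices:

  0-simplices (9): P, Q, R, S, T, U, V, W, X
  1-simplices (12): PR, PS, PU, PV, QV, QW, QX, RX, SW, TV, TX, UV
  2-simplices (1): PUV

Hence C_0 ≅ Z^9, C_1 ≅ Z^12, C_2 ≅ Z^1.

The boundary map ∂_1: C_1 → C_0 maps an edge to its endpoints' difference, ∂[p,q] = q − p.
As a 9×12 matrix over Z this has rank 8, with invariant factors (1,1,1,1,1,1,1,1).

Boundary ∂_2: C_2 → C_1 sends each 2-simplex [p,q,r] to [q,r] − [p,r] + [p,q]. For instance
  ∂PUV = UV − PV + PU.
The 12×1 boundary matrix has rank 1 and Smith normal form diag(1).

Computing H_k = (kernel of ∂_k) / (image of ∂_{k+1}):

  H_0: rank C_0 − rank ∂_1 = 9 − 8 = 1, and the invariant factors of ∂_1 are all 1, so H_0 ≅ Z.
  H_1: rank ker ∂_1 − rank ∂_2 = (12 − 8) − 1 = 3, and the invariant factors of ∂_2 are all 1, so H_1 ≅ Z^3.
  H_2: rank ker ∂_2 − rank ∂_3 = (1 − 1) − 0 = 0, and there is no ∂_3, so H_2 ≅ 0.

Hence the Betti numbers are b_0 = 1, b_1 = 3, b_2 = 0.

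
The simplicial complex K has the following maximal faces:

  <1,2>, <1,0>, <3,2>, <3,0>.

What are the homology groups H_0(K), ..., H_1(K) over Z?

Order the vertices as 0 < 1 < 2 < 3. Listing each simplex with vertices in this order, K has dimension 1 with simplices:

  0-simplices (4): [0], [1], [2], [3]
  1-simplices (4): [0,1], [0,3], [1,2], [2,3]

giving chain groups C_0 ≅ Z^4, C_1 ≅ Z^4.

The boundary map ∂_1: C_1 → C_0 is given by ∂[p,q] = [q] − [p]. For instance
  ∂[0,3] = [3] − [0].
The resulting 4×4 matrix has rank 3, and its Smith normal form has invariant factors (1,1,1).

Computing H_k = (kernel of ∂_k) / (image of ∂_{k+1}):

  H_0: rank C_0 − rank ∂_1 = 4 − 3 = 1, and the invariant factors of ∂_1 are all 1, so H_0 = Z.
  H_1: rank ker ∂_1 − rank ∂_2 = (4 − 3) − 0 = 1, and there is no ∂_2, so H_1 = Z.

H_0 = Z,  H_1 = Z.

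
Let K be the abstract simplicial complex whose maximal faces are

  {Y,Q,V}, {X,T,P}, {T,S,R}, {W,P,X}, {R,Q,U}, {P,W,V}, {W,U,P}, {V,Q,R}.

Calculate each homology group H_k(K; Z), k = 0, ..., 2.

Order the vertices as P < Q < R < S < T < U < V < W < X < Y. Listing each simplex with vertices in this order, K has dimension 2 with simplices:

  0-simplices (10): P, Q, R, S, T, U, V, W, X, Y
  1-simplices (19): PT, PU, PV, PW, PX, QR, QU, QV, QY, RS, RT, RU, RV, ST, TX, UW, VW, VY, WX
  2-simplices (8): PTX, PUW, PVW, PWX, QRU, QRV, QVY, RST

so the chain groups are C_0 ≅ Z^10, C_1 ≅ Z^19, C_2 ≅ Z^8.

Boundary ∂_1: C_1 → C_0 sends each edge [p,q] (with p < q) to q − p.
This gives a 10×19 integer matrix of rank 9; reducing to Smith normal form yields diagonal entries (1,1,1,1,1,1,1,1,1).

Boundary ∂_2: C_2 → C_1 maps a triangle to the signed sum of its edges. For instance
  ∂PUW = UW − PW + PU,
  ∂PTX = TX − PX + PT.
The resulting 19×8 matrix has rank 8, and its Smith normal form has invariant factors (1,1,1,1,1,1,1,1).

From H_k ≅ ker(∂_k) / im(∂_{k+1}) we obtain:

  H_0: rank C_0 − rank ∂_1 = 10 − 9 = 1, and the invariant factors of ∂_1 are all 1, so H_0 ≅ Z.
  H_1: rank ker ∂_1 − rank ∂_2 = (19 − 9) − 8 = 2, and the invariant factors of ∂_2 are all 1, so H_1 ≅ Z^2.
  H_2: rank ker ∂_2 − rank ∂_3 = (8 − 8) − 0 = 0, and there is no ∂_3, so H_2 ≅ 0.

H_0 = Z,  H_1 = Z^2,  H_2 = 0.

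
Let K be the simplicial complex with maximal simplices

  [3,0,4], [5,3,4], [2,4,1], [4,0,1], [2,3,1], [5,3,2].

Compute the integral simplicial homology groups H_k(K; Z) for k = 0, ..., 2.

Take the total order 0 < 1 < 2 < 3 < 4 < 5 on the vertex set. Then K (dimension 2) consists of the simplices:

  0-simplices (6): [0], [1], [2], [3], [4], [5]
  1-simplices (12): [0,1], [0,3], [0,4], [1,2], [1,3], [1,4], [2,3], [2,4], [2,5], [3,4], [3,5], [4,5]
  2-simplices (6): [0,1,4], [0,3,4], [1,2,3], [1,2,4], [2,3,5], [3,4,5]

Hence C_0 ≅ Z^6, C_1 ≅ Z^12, C_2 ≅ Z^6.

The boundary map ∂_1: C_1 → C_0 sends each edge [p,q] (with p < q) to q − p. For instance
  ∂[2,5] = [5] − [2].
This gives a 6×12 integer matrix of rank 5; reducing to Smith normal form yields diagonal entries (1,1,1,1,1).

The boundary map ∂_2: C_2 → C_1 acts by ∂[p,q,r] = [q,r] − [p,r] + [p,q]. For instance
  ∂[0,3,4] = [3,4] − [0,4] + [0,3],
  ∂[1,2,4] = [2,4] − [1,4] + [1,2].
As a 12×6 matrix over Z this has rank 6, with invariant factors (1,1,1,1,1,1).

Computing H_k = (kernel of ∂_k) / (image of ∂_{k+1}):

  H_0: rank C_0 − rank ∂_1 = 6 − 5 = 1, and the invariant factors of ∂_1 are all 1, so H_0 ≅ Z.
  H_1: rank ker ∂_1 − rank ∂_2 = (12 − 5) − 6 = 1, and the invariant factors of ∂_2 are all 1, so H_1 ≅ Z.
  H_2: rank ker ∂_2 − rank ∂_3 = (6 − 6) − 0 = 0, and there is no ∂_3, so H_2 ≅ 0.

H_0 ≅ Z,  H_1 ≅ Z,  H_2 = 0.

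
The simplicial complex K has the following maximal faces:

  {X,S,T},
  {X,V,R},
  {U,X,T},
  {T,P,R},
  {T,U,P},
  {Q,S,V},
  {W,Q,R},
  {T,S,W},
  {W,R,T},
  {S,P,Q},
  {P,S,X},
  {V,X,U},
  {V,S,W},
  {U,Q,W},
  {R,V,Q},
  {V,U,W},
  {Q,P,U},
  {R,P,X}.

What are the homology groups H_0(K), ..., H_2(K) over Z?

H_0 ≅ Z,  H_1 ≅ Z × Z/2,  H_2 = 0.

We work with the vertex ordering P < Q < R < S < T < U < V < W < X. The simplices of K, each written with vertices in increasing order, are:

  0-simplices (9): P, Q, R, S, T, U, V, W, X
  1-simplices (27): PQ, PR, PS, PT, PU, PX, QR, QS, QU, QV, QW, RT, RV, RW, RX, ST, SV, SW, SX, TU, TW, TX, UV, UW, UX, VW, VX
  2-simplices (18): PQS, PQU, PRT, PRX, PSX, PTU, QRV, QRW, QSV, QUW, RTW, RVX, STW, STX, SVW, TUX, UVW, UVX

giving chain groups C_0 ≅ Z^9, C_1 ≅ Z^27, C_2 ≅ Z^18.

The boundary map ∂_1: C_1 → C_0 maps an edge to its endpoints' difference, ∂[p,q] = q − p. For instance
  ∂PU = U − P.
The 9×27 boundary matrix has rank 8 and Smith normal form diag(1,1,1,1,1,1,1,1).

Boundary ∂_2: C_2 → C_1 sends each 2-simplex [p,q,r] to [q,r] − [p,r] + [p,q]. For instance
  ∂QUW = UW − QW + QU,
  ∂PQU = QU − PU + PQ.
This gives a 27×18 integer matrix of rank 18; reducing to Smith normal form yields diagonal entries (1,1,1,1,1,1,1,1,1,1,1,1,1,1,1,1,1,2).

Now H_k = ker ∂_k / im ∂_{k+1}, so:

  H_0: rank C_0 − rank ∂_1 = 9 − 8 = 1, and the invariant factors of ∂_1 are all 1, so H_0 = Z.
  H_1: rank ker ∂_1 − rank ∂_2 = (27 − 8) − 18 = 1, and ∂_2 has invariant factor 2 > 1, so H_1 = Z × Z/2.
  H_2: rank ker ∂_2 − rank ∂_3 = (18 − 18) − 0 = 0, and there is no ∂_3, so H_2 = 0.

As a check, the Euler characteristic is 9 − 27 + 18 = 0, which agrees with 1 − 1 + 0 = 0.
(K is a triangulation of the Klein bottle.)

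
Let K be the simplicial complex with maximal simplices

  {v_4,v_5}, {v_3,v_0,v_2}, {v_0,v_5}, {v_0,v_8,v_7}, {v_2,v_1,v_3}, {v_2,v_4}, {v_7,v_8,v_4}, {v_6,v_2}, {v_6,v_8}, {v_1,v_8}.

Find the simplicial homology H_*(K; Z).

Order the vertices as v_0 < v_1 < v_2 < v_3 < v_4 < v_5 < v_6 < v_7 < v_8. Listing each simplex with vertices in this order, K has dimension 2 with simplices:

  0-simplices (9): [v_0], [v_1], [v_2], [v_3], [v_4], [v_5], [v_6], [v_7], [v_8]
  1-simplices (16): (16 of them)
  2-simplices (4): [v_0,v_2,v_3], [v_0,v_7,v_8], [v_1,v_2,v_3], [v_4,v_7,v_8]

Hence C_0 ≅ Z^9, C_1 ≅ Z^16, C_2 ≅ Z^4.

Boundary ∂_1: C_1 → C_0 is given by ∂[p,q] = [q] − [p]. For instance
  ∂[v_4,v_7] = [v_7] − [v_4].
The resulting 9×16 matrix has rank 8, and its Smith normal form has invariant factors (1,1,1,1,1,1,1,1).

The boundary map ∂_2: C_2 → C_1 maps a triangle to the signed sum of its edges. For instance
  ∂[v_0,v_7,v_8] = [v_7,v_8] − [v_0,v_8] + [v_0,v_7],
  ∂[v_1,v_2,v_3] = [v_2,v_3] − [v_1,v_3] + [v_1,v_2].
This gives a 16×4 integer matrix of rank 4; reducing to Smith normal form yields diagonal entries (1,1,1,1).

From H_k ≅ ker(∂_k) / im(∂_{k+1}) we obtain:

  H_0: rank C_0 − rank ∂_1 = 9 − 8 = 1, and the invariant factors of ∂_1 are all 1, so H_0 = Z.
  H_1: rank ker ∂_1 − rank ∂_2 = (16 − 8) − 4 = 4, and the invariant factors of ∂_2 are all 1, so H_1 = Z^4.
  H_2: rank ker ∂_2 − rank ∂_3 = (4 − 4) − 0 = 0, and there is no ∂_3, so H_2 = 0.

H_0 = Z,  H_1 = Z^4,  H_2 = 0.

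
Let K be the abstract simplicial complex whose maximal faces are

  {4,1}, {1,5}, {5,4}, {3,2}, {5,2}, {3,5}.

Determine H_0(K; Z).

H_0 = Z.

Fix the vertex order 1 < 2 < 3 < 4 < 5 and write every simplex with vertices in increasing order. Then dim K = 1 and the simplices of K are:

  0-simplices (5): [1], [2], [3], [4], [5]
  1-simplices (6): [1,4], [1,5], [2,3], [2,5], [3,5], [4,5]

Hence C_0 ≅ Z^5, C_1 ≅ Z^6.

The boundary map ∂_1: C_1 → C_0 maps an edge to its endpoints' difference, ∂[p,q] = q − p.
The 5×6 boundary matrix has rank 4 and Smith normal form diag(1,1,1,1).

Now H_k = ker ∂_k / im ∂_{k+1}, so:

  H_0: rank C_0 − rank ∂_1 = 5 − 4 = 1, and the invariant factors of ∂_1 are all 1, so H_0 ≅ Z.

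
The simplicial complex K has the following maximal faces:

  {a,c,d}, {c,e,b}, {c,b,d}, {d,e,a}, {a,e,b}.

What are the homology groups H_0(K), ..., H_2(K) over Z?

K has 5 vertices, 10 edges, 5 triangles.
rank ∂_0 = 0, rank ∂_1 = 4 ⇒ b_0 = 5 − 0 − 4 = 1; all invariant factors of ∂_1 are 1 so no torsion. So H_0 ≅ Z.
rank ∂_1 = 4, rank ∂_2 = 5 ⇒ b_1 = 10 − 4 − 5 = 1; all invariant factors of ∂_2 are 1 so no torsion. So H_1 ≅ Z.
rank ∂_2 = 5, rank ∂_3 = 0 ⇒ b_2 = 5 − 5 − 0 = 0. So H_2 ≅ 0.

H_0 = Z,  H_1 = Z,  H_2 = 0.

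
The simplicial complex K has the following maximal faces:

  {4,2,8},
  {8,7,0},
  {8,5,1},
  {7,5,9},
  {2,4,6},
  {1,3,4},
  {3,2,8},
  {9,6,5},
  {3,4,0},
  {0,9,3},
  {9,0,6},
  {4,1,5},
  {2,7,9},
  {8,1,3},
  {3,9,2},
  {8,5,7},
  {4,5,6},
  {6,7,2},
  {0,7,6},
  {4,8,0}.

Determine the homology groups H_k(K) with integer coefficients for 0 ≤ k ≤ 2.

We work with the vertex ordering 0 < 1 < 2 < 3 < 4 < 5 < 6 < 7 < 8 < 9. The simplices of K, each written with vertices in increasing order, are:

  0-simplices (10): [0], [1], [2], [3], [4], [5], [6], [7], [8], [9]
  1-simplices (30): (30 of them)
  2-simplices (20): (20 of them)

giving chain groups C_0 ≅ Z^10, C_1 ≅ Z^30, C_2 ≅ Z^20.

Boundary ∂_1: C_1 → C_0 maps an edge to its endpoints' difference, ∂[p,q] = q − p. For instance
  ∂[5,8] = [8] − [5].
As a 10×30 matrix over Z this has rank 9, with invariant factors (1,1,1,1,1,1,1,1,1).

∂_2: C_2 → C_1 acts by ∂[p,q,r] = [q,r] − [p,r] + [p,q]. For instance
  ∂[1,5,8] = [5,8] − [1,8] + [1,5],
  ∂[4,5,6] = [5,6] − [4,6] + [4,5].
As a 30×20 matrix over Z this has rank 20, with invariant factors (1,1,1,1,1,1,1,1,1,1,1,1,1,1,1,1,1,1,1,2).

Now H_k = ker ∂_k / im ∂_{k+1}, so:

  H_0: rank C_0 − rank ∂_1 = 10 − 9 = 1, and the invariant factors of ∂_1 are all 1, so H_0 ≅ Z.
  H_1: rank ker ∂_1 − rank ∂_2 = (30 − 9) − 20 = 1, and ∂_2 has invariant factor 2 > 1, so H_1 ≅ Z ⊕ Z/2Z.
  H_2: rank ker ∂_2 − rank ∂_3 = (20 − 20) − 0 = 0, and there is no ∂_3, so H_2 ≅ 0.

(K is a triangulation of the Klein bottle.)

H_0 ≅ Z,  H_1 ≅ Z ⊕ Z/2Z,  H_2 = 0.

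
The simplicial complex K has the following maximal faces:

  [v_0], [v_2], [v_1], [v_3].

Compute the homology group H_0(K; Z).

H_0 = Z^4.

Take the total order v_0 < v_1 < v_2 < v_3 on the vertex set. Then K (dimension 0) consists of the simplices:

  0-simplices (4): [v_0], [v_1], [v_2], [v_3]

Hence C_0 ≅ Z^4.

From H_k ≅ ker(∂_k) / im(∂_{k+1}) we obtain:

  H_0: rank C_0 − rank ∂_1 = 4 − 0 = 4, and there is no ∂_1, so H_0 ≅ Z^4.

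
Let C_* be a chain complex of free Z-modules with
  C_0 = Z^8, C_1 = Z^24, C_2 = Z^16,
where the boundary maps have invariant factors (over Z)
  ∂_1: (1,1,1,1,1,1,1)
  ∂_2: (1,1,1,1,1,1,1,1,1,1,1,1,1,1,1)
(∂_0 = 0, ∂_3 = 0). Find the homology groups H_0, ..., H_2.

H_0 = Z,  H_1 = Z^2,  H_2 = Z.

H_0: b_0 = 8 − 0 − 7 = 1; torsion from ∂_1 factors > 1: none. So H_0 = Z.
H_1: b_1 = 24 − 7 − 15 = 2; torsion from ∂_2 factors > 1: none. So H_1 = Z^2.
H_2: b_2 = 16 − 15 − 0 = 1; torsion from ∂_3 factors > 1: none. So H_2 = Z.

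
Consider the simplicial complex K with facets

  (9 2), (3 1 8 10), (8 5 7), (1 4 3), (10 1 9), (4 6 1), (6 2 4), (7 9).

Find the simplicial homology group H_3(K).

Fix the vertex order 1 < 2 < 3 < 4 < 5 < 6 < 7 < 8 < 9 < 10 and write every simplex with vertices in increasing order. Then dim K = 3 and the simplices of K are:

  0-simplices (10): [1], [2], [3], [4], [5], [6], [7], [8], [9], [10]
  1-simplices (19): [1,3], [1,4], [1,6], [1,8], [1,9], [1,10], [2,4], [2,6], [2,9], [3,4], [3,8], [3,10], [4,6], [5,7], [5,8], [7,8], [7,9], [8,10], [9,10]
  2-simplices (9): [1,3,4], [1,3,8], [1,3,10], [1,4,6], [1,8,10], [1,9,10], [2,4,6], [3,8,10], [5,7,8]
  3-simplices (1): [1,3,8,10]

giving chain groups C_0 ≅ Z^10, C_1 ≅ Z^19, C_2 ≅ Z^9, C_3 ≅ Z^1.

∂_1: C_1 → C_0 is given by ∂[p,q] = [q] − [p]. For instance
  ∂[3,10] = [10] − [3].
As a 10×19 matrix over Z this has rank 9, with invariant factors (1,1,1,1,1,1,1,1,1).

The boundary map ∂_2: C_2 → C_1 acts by ∂[p,q,r] = [q,r] − [p,r] + [p,q]. For instance
  ∂[1,9,10] = [9,10] − [1,10] + [1,9],
  ∂[1,3,4] = [3,4] − [1,4] + [1,3].
The 19×9 boundary matrix has rank 8 and Smith normal form diag(1,1,1,1,1,1,1,1).

The boundary map ∂_3: C_3 → C_2 sends each 3-simplex σ to the alternating sum Σ_i (−1)^i (σ with its i-th vertex removed). For instance
  ∂[1,3,8,10] = [3,8,10] − [1,8,10] + [1,3,10] − [1,3,8].
The resulting 9×1 matrix has rank 1, and its Smith normal form has invariant factors (1).

Now H_k = ker ∂_k / im ∂_{k+1}, so:

  H_3: rank ker ∂_3 − rank ∂_4 = (1 − 1) − 0 = 0, and there is no ∂_4, so H_3 = 0.

H_3 = 0.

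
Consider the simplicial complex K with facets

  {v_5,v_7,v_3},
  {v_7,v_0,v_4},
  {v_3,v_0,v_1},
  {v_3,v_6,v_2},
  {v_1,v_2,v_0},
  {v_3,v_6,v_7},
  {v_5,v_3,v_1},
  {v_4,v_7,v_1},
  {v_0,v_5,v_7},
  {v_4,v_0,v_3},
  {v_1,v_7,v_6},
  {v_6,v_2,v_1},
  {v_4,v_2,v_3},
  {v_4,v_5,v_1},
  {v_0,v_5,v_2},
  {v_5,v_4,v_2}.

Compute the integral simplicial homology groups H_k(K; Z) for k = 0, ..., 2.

H_0 ≅ Z,  H_1 ≅ Z^2,  H_2 ≅ Z.

Take the total order v_0 < v_1 < v_2 < v_3 < v_4 < v_5 < v_6 < v_7 on the vertex set. Then K (dimension 2) consists of the simplices:

  0-simplices (8): [v_0], [v_1], [v_2], [v_3], [v_4], [v_5], [v_6], [v_7]
  1-simplices (24): (24 of them)
  2-simplices (16): (16 of them)

Hence C_0 ≅ Z^8, C_1 ≅ Z^24, C_2 ≅ Z^16.

Boundary ∂_1: C_1 → C_0 is given by ∂[p,q] = [q] − [p]. For instance
  ∂[v_5,v_7] = [v_7] − [v_5].
As a 8×24 matrix over Z this has rank 7, with invariant factors (1,1,1,1,1,1,1).

∂_2: C_2 → C_1 sends each 2-simplex [p,q,r] to [q,r] − [p,r] + [p,q]. For instance
  ∂[v_0,v_4,v_7] = [v_4,v_7] − [v_0,v_7] + [v_0,v_4],
  ∂[v_1,v_3,v_5] = [v_3,v_5] − [v_1,v_5] + [v_1,v_3].
The resulting 24×16 matrix has rank 15, and its Smith normal form has invariant factors (1,1,1,1,1,1,1,1,1,1,1,1,1,1,1).

Now H_k = ker ∂_k / im ∂_{k+1}, so:

  H_0: rank C_0 − rank ∂_1 = 8 − 7 = 1, and the invariant factors of ∂_1 are all 1, so H_0 ≅ Z.
  H_1: rank ker ∂_1 − rank ∂_2 = (24 − 7) − 15 = 2, and the invariant factors of ∂_2 are all 1, so H_1 ≅ Z^2.
  H_2: rank ker ∂_2 − rank ∂_3 = (16 − 15) − 0 = 1, and there is no ∂_3, so H_2 ≅ Z.

As a check, the Euler characteristic is 8 − 24 + 16 = 0, which agrees with 1 − 2 + 1 = 0.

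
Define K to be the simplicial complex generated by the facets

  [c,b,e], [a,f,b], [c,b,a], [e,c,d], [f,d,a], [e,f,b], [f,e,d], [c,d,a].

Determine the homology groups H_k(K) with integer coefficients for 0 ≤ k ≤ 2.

We work with the vertex ordering a < b < c < d < e < f. The simplices of K, each written with vertices in increasing order, are:

  0-simplices (6): a, b, c, d, e, f
  1-simplices (12): ab, ac, ad, af, bc, be, bf, cd, ce, de, df, ef
  2-simplices (8): abc, abf, acd, adf, bce, bef, cde, def

Hence C_0 ≅ Z^6, C_1 ≅ Z^12, C_2 ≅ Z^8.

∂_1: C_1 → C_0 sends each edge [p,q] (with p < q) to q − p. For instance
  ∂ef = f − e.
The resulting 6×12 matrix has rank 5, and its Smith normal form has invariant factors (1,1,1,1,1).

∂_2: C_2 → C_1 sends each 2-simplex [p,q,r] to [q,r] − [p,r] + [p,q]. For instance
  ∂bce = ce − be + bc,
  ∂def = ef − df + de.
The resulting 12×8 matrix has rank 7, and its Smith normal form has invariant factors (1,1,1,1,1,1,1).

Reading off H_k = ker ∂_k / im ∂_{k+1}:

  H_0: rank C_0 − rank ∂_1 = 6 − 5 = 1, and the invariant factors of ∂_1 are all 1, so H_0 ≅ Z.
  H_1: rank ker ∂_1 − rank ∂_2 = (12 − 5) − 7 = 0, and the invariant factors of ∂_2 are all 1, so H_1 ≅ 0.
  H_2: rank ker ∂_2 − rank ∂_3 = (8 − 7) − 0 = 1, and there is no ∂_3, so H_2 ≅ Z.

As a check, the Euler characteristic is 6 − 12 + 8 = 2, which agrees with 1 − 0 + 1 = 2.

H_0 = Z,  H_1 = 0,  H_2 = Z.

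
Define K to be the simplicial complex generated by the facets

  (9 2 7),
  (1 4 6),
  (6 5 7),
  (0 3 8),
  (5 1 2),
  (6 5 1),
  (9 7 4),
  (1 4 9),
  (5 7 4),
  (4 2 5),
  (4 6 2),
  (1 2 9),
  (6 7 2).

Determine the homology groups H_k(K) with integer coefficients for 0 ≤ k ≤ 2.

H_0 ≅ Z^2,  H_1 ≅ Z_2,  H_2 = 0.

K has 10 vertices, 21 edges, 13 triangles.
rank ∂_0 = 0, rank ∂_1 = 8 ⇒ b_0 = 10 − 0 − 8 = 2; all invariant factors of ∂_1 are 1 so no torsion. So H_0 = Z^2.
rank ∂_1 = 8, rank ∂_2 = 13 ⇒ b_1 = 21 − 8 − 13 = 0; ∂_2 has invariant factor(s) [2] giving torsion. So H_1 = Z_2.
rank ∂_2 = 13, rank ∂_3 = 0 ⇒ b_2 = 13 − 13 − 0 = 0. So H_2 = 0.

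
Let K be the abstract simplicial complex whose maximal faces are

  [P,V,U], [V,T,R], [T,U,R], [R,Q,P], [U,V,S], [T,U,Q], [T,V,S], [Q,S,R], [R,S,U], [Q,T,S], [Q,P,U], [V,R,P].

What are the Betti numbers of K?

b_0 = 1, b_1 = 0, b_2 = 0.

Fix the vertex order P < Q < R < S < T < U < V and write every simplex with vertices in increasing order. Then dim K = 2 and the simplices of K are:

  0-simplices (7): P, Q, R, S, T, U, V
  1-simplices (18): PQ, PR, PU, PV, QR, QS, QT, QU, RS, RT, RU, RV, ST, SU, SV, TU, TV, UV
  2-simplices (12): PQR, PQU, PRV, PUV, QRS, QST, QTU, RSU, RTU, RTV, STV, SUV

Hence C_0 ≅ Z^7, C_1 ≅ Z^18, C_2 ≅ Z^12.

∂_1: C_1 → C_0 sends each edge [p,q] (with p < q) to q − p. For instance
  ∂QS = S − Q.
The 7×18 boundary matrix has rank 6 and Smith normal form diag(1,1,1,1,1,1).

∂_2: C_2 → C_1 sends each 2-simplex [p,q,r] to [q,r] − [p,r] + [p,q]. For instance
  ∂PQR = QR − PR + PQ,
  ∂SUV = UV − SV + SU.
This gives a 18×12 integer matrix of rank 12; reducing to Smith normal form yields diagonal entries (1,1,1,1,1,1,1,1,1,1,1,2).

Now H_k = ker ∂_k / im ∂_{k+1}, so:

  H_0: rank C_0 − rank ∂_1 = 7 − 6 = 1, and the invariant factors of ∂_1 are all 1, so H_0 ≅ Z.
  H_1: rank ker ∂_1 − rank ∂_2 = (18 − 6) − 12 = 0, and ∂_2 has invariant factor 2 > 1, so H_1 ≅ Z/2.
  H_2: rank ker ∂_2 − rank ∂_3 = (12 − 12) − 0 = 0, and there is no ∂_3, so H_2 ≅ 0.

(K is a triangulation of the real projective plane RP^2.)

Hence the Betti numbers are b_0 = 1, b_1 = 0, b_2 = 0.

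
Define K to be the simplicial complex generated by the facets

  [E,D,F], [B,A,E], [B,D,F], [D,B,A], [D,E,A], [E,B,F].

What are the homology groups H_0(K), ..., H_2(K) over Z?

We work with the vertex ordering A < B < D < E < F. The simplices of K, each written with vertices in increasing order, are:

  0-simplices (5): A, B, D, E, F
  1-simplices (9): AB, AD, AE, BD, BE, BF, DE, DF, EF
  2-simplices (6): ABD, ABE, ADE, BDF, BEF, DEF

so the chain groups are C_0 ≅ Z^5, C_1 ≅ Z^9, C_2 ≅ Z^6.

Boundary ∂_1: C_1 → C_0 sends each edge [p,q] (with p < q) to q − p. For instance
  ∂DE = E − D.
As a 5×9 matrix over Z this has rank 4, with invariant factors (1,1,1,1).

Boundary ∂_2: C_2 → C_1 sends each 2-simplex [p,q,r] to [q,r] − [p,r] + [p,q]. For instance
  ∂DEF = EF − DF + DE,
  ∂BDF = DF − BF + BD.
As a 9×6 matrix over Z this has rank 5, with invariant factors (1,1,1,1,1).

Reading off H_k = ker ∂_k / im ∂_{k+1}:

  H_0: rank C_0 − rank ∂_1 = 5 − 4 = 1, and the invariant factors of ∂_1 are all 1, so H_0 ≅ Z.
  H_1: rank ker ∂_1 − rank ∂_2 = (9 − 4) − 5 = 0, and the invariant factors of ∂_2 are all 1, so H_1 ≅ 0.
  H_2: rank ker ∂_2 − rank ∂_3 = (6 − 5) − 0 = 1, and there is no ∂_3, so H_2 ≅ Z.

(K is a triangulation of the 2-sphere S^2.)

H_0 = Z,  H_1 = 0,  H_2 = Z.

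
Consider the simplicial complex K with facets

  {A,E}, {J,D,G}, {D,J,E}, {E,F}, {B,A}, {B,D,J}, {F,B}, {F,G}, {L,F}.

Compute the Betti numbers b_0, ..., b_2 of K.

b_0 = 1, b_1 = 3, b_2 = 0.

Fix the vertex order A < B < D < E < F < G < J < L and write every simplex with vertices in increasing order. Then dim K = 2 and the simplices of K are:

  0-simplices (8): A, B, D, E, F, G, J, L
  1-simplices (13): AB, AE, BD, BF, BJ, DE, DG, DJ, EF, EJ, FG, FL, GJ
  2-simplices (3): BDJ, DEJ, DGJ

giving chain groups C_0 ≅ Z^8, C_1 ≅ Z^13, C_2 ≅ Z^3.

∂_1: C_1 → C_0 is given by ∂[p,q] = [q] − [p]. For instance
  ∂DJ = J − D.
The 8×13 boundary matrix has rank 7 and Smith normal form diag(1,1,1,1,1,1,1).

Boundary ∂_2: C_2 → C_1 sends each 2-simplex [p,q,r] to [q,r] − [p,r] + [p,q]. For instance
  ∂DGJ = GJ − DJ + DG,
  ∂BDJ = DJ − BJ + BD.
As a 13×3 matrix over Z this has rank 3, with invariant factors (1,1,1).

From H_k ≅ ker(∂_k) / im(∂_{k+1}) we obtain:

  H_0: rank C_0 − rank ∂_1 = 8 − 7 = 1, and the invariant factors of ∂_1 are all 1, so H_0 = Z.
  H_1: rank ker ∂_1 − rank ∂_2 = (13 − 7) − 3 = 3, and the invariant factors of ∂_2 are all 1, so H_1 = Z^3.
  H_2: rank ker ∂_2 − rank ∂_3 = (3 − 3) − 0 = 0, and there is no ∂_3, so H_2 = 0.

As a check, the Euler characteristic is 8 − 13 + 3 = -2, which agrees with 1 − 3 + 0 = -2.

Hence the Betti numbers are b_0 = 1, b_1 = 3, b_2 = 0.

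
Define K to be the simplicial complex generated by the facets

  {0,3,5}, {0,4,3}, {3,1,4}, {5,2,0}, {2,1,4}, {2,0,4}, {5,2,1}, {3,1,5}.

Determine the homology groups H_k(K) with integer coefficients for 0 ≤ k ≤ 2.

Take the total order 0 < 1 < 2 < 3 < 4 < 5 on the vertex set. Then K (dimension 2) consists of the simplices:

  0-simplices (6): [0], [1], [2], [3], [4], [5]
  1-simplices (12): [0,2], [0,3], [0,4], [0,5], [1,2], [1,3], [1,4], [1,5], [2,4], [2,5], [3,4], [3,5]
  2-simplices (8): [0,2,4], [0,2,5], [0,3,4], [0,3,5], [1,2,4], [1,2,5], [1,3,4], [1,3,5]

Hence C_0 ≅ Z^6, C_1 ≅ Z^12, C_2 ≅ Z^8.

Boundary ∂_1: C_1 → C_0 is given by ∂[p,q] = [q] − [p].
The 6×12 boundary matrix has rank 5 and Smith normal form diag(1,1,1,1,1).

∂_2: C_2 → C_1 maps a triangle to the signed sum of its edges. For instance
  ∂[0,2,5] = [2,5] − [0,5] + [0,2],
  ∂[1,3,5] = [3,5] − [1,5] + [1,3].
As a 12×8 matrix over Z this has rank 7, with invariant factors (1,1,1,1,1,1,1).

Now H_k = ker ∂_k / im ∂_{k+1}, so:

  H_0: rank C_0 − rank ∂_1 = 6 − 5 = 1, and the invariant factors of ∂_1 are all 1, so H_0 = Z.
  H_1: rank ker ∂_1 − rank ∂_2 = (12 − 5) − 7 = 0, and the invariant factors of ∂_2 are all 1, so H_1 = 0.
  H_2: rank ker ∂_2 − rank ∂_3 = (8 − 7) − 0 = 1, and there is no ∂_3, so H_2 = Z.

(K is a triangulation of the 2-sphere S^2.)

H_0 = Z,  H_1 = 0,  H_2 = Z.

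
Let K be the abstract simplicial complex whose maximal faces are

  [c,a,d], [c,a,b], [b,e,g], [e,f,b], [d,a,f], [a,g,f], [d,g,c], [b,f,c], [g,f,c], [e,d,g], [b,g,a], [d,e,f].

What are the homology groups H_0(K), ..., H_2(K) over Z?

We work with the vertex ordering a < b < c < d < e < f < g. The simplices of K, each written with vertices in increasing order, are:

  0-simplices (7): a, b, c, d, e, f, g
  1-simplices (18): ab, ac, ad, af, ag, bc, be, bf, bg, cd, cf, cg, de, df, dg, ef, eg, fg
  2-simplices (12): abc, abg, acd, adf, afg, bcf, bef, beg, cdg, cfg, def, deg

so the chain groups are C_0 ≅ Z^7, C_1 ≅ Z^18, C_2 ≅ Z^12.

Boundary ∂_1: C_1 → C_0 sends each edge [p,q] (with p < q) to q − p. For instance
  ∂ac = c − a.
The resulting 7×18 matrix has rank 6, and its Smith normal form has invariant factors (1,1,1,1,1,1).

∂_2: C_2 → C_1 acts by ∂[p,q,r] = [q,r] − [p,r] + [p,q]. For instance
  ∂cfg = fg − cg + cf,
  ∂deg = eg − dg + de.
As a 18×12 matrix over Z this has rank 12, with invariant factors (1,1,1,1,1,1,1,1,1,1,1,2).

Reading off H_k = ker ∂_k / im ∂_{k+1}:

  H_0: rank C_0 − rank ∂_1 = 7 − 6 = 1, and the invariant factors of ∂_1 are all 1, so H_0 = Z.
  H_1: rank ker ∂_1 − rank ∂_2 = (18 − 6) − 12 = 0, and ∂_2 has invariant factor 2 > 1, so H_1 = Z/2.
  H_2: rank ker ∂_2 − rank ∂_3 = (12 − 12) − 0 = 0, and there is no ∂_3, so H_2 = 0.

(K is a triangulation of the real projective plane RP^2.)

H_0 ≅ Z,  H_1 ≅ Z/2,  H_2 = 0.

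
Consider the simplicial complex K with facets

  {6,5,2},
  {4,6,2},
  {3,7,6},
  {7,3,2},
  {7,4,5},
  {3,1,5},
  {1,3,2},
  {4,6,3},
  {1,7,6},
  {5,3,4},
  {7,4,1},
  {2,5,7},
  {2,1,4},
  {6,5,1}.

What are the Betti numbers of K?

Order the vertices as 1 < 2 < 3 < 4 < 5 < 6 < 7. Listing each simplex with vertices in this order, K has dimension 2 with simplices:

  0-simplices (7): [1], [2], [3], [4], [5], [6], [7]
  1-simplices (21): [1,2], [1,3], [1,4], [1,5], [1,6], [1,7], [2,3], [2,4], [2,5], [2,6], [2,7], [3,4], [3,5], [3,6], [3,7], [4,5], [4,6], [4,7], [5,6], [5,7], [6,7]
  2-simplices (14): [1,2,3], [1,2,4], [1,3,5], [1,4,7], [1,5,6], [1,6,7], [2,3,7], [2,4,6], [2,5,6], [2,5,7], [3,4,5], [3,4,6], [3,6,7], [4,5,7]

Hence C_0 ≅ Z^7, C_1 ≅ Z^21, C_2 ≅ Z^14.

The boundary map ∂_1: C_1 → C_0 maps an edge to its endpoints' difference, ∂[p,q] = q − p. For instance
  ∂[5,7] = [7] − [5].
The 7×21 boundary matrix has rank 6 and Smith normal form diag(1,1,1,1,1,1).

Boundary ∂_2: C_2 → C_1 sends each 2-simplex [p,q,r] to [q,r] − [p,r] + [p,q]. For instance
  ∂[1,5,6] = [5,6] − [1,6] + [1,5],
  ∂[2,3,7] = [3,7] − [2,7] + [2,3].
The resulting 21×14 matrix has rank 13, and its Smith normal form has invariant factors (1,1,1,1,1,1,1,1,1,1,1,1,1).

Now H_k = ker ∂_k / im ∂_{k+1}, so:

  H_0: rank C_0 − rank ∂_1 = 7 − 6 = 1, and the invariant factors of ∂_1 are all 1, so H_0 ≅ Z.
  H_1: rank ker ∂_1 − rank ∂_2 = (21 − 6) − 13 = 2, and the invariant factors of ∂_2 are all 1, so H_1 ≅ Z^2.
  H_2: rank ker ∂_2 − rank ∂_3 = (14 − 13) − 0 = 1, and there is no ∂_3, so H_2 ≅ Z.

As a check, the Euler characteristic is 7 − 21 + 14 = 0, which agrees with 1 − 2 + 1 = 0.

Hence the Betti numbers are b_0 = 1, b_1 = 2, b_2 = 1.

b_0 = 1, b_1 = 2, b_2 = 1.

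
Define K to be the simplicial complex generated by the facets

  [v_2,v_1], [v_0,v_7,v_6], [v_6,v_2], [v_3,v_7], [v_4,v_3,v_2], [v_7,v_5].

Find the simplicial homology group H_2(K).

H_2 ≅ 0.

Fix the vertex order v_0 < v_1 < v_2 < v_3 < v_4 < v_5 < v_6 < v_7 and write every simplex with vertices in increasing order. Then dim K = 2 and the simplices of K are:

  0-simplices (8): [v_0], [v_1], [v_2], [v_3], [v_4], [v_5], [v_6], [v_7]
  1-simplices (10): [v_0,v_6], [v_0,v_7], [v_1,v_2], [v_2,v_3], [v_2,v_4], [v_2,v_6], [v_3,v_4], [v_3,v_7], [v_5,v_7], [v_6,v_7]
  2-simplices (2): [v_0,v_6,v_7], [v_2,v_3,v_4]

Hence C_0 ≅ Z^8, C_1 ≅ Z^10, C_2 ≅ Z^2.

∂_1: C_1 → C_0 is given by ∂[p,q] = [q] − [p].
This gives a 8×10 integer matrix of rank 7; reducing to Smith normal form yields diagonal entries (1,1,1,1,1,1,1).

∂_2: C_2 → C_1 maps a triangle to the signed sum of its edges. For instance
  ∂[v_0,v_6,v_7] = [v_6,v_7] − [v_0,v_7] + [v_0,v_6],
  ∂[v_2,v_3,v_4] = [v_3,v_4] − [v_2,v_4] + [v_2,v_3].
The resulting 10×2 matrix has rank 2, and its Smith normal form has invariant factors (1,1).

From H_k ≅ ker(∂_k) / im(∂_{k+1}) we obtain:

  H_2: rank ker ∂_2 − rank ∂_3 = (2 − 2) − 0 = 0, and there is no ∂_3, so H_2 = 0.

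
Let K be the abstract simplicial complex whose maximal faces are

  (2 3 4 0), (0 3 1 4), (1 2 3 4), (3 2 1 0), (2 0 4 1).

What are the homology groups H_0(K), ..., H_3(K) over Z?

H_0 = Z,  H_1 = 0,  H_2 = 0,  H_3 = Z.

We work with the vertex ordering 0 < 1 < 2 < 3 < 4. The simplices of K, each written with vertices in increasing order, are:

  0-simplices (5): [0], [1], [2], [3], [4]
  1-simplices (10): [0,1], [0,2], [0,3], [0,4], [1,2], [1,3], [1,4], [2,3], [2,4], [3,4]
  2-simplices (10): [0,1,2], [0,1,3], [0,1,4], [0,2,3], [0,2,4], [0,3,4], [1,2,3], [1,2,4], [1,3,4], [2,3,4]
  3-simplices (5): [0,1,2,3], [0,1,2,4], [0,1,3,4], [0,2,3,4], [1,2,3,4]

so the chain groups are C_0 ≅ Z^5, C_1 ≅ Z^10, C_2 ≅ Z^10, C_3 ≅ Z^5.

∂_1: C_1 → C_0 maps an edge to its endpoints' difference, ∂[p,q] = q − p.
The 5×10 boundary matrix has rank 4 and Smith normal form diag(1,1,1,1).

The boundary map ∂_2: C_2 → C_1 acts by ∂[p,q,r] = [q,r] − [p,r] + [p,q]. For instance
  ∂[0,2,3] = [2,3] − [0,3] + [0,2],
  ∂[0,3,4] = [3,4] − [0,4] + [0,3].
The 10×10 boundary matrix has rank 6 and Smith normal form diag(1,1,1,1,1,1).

The boundary map ∂_3: C_3 → C_2 sends each 3-simplex σ to the alternating sum Σ_i (−1)^i (σ with its i-th vertex removed). For instance
  ∂[0,2,3,4] = [2,3,4] − [0,3,4] + [0,2,4] − [0,2,3],
  ∂[0,1,3,4] = [1,3,4] − [0,3,4] + [0,1,4] − [0,1,3].
The resulting 10×5 matrix has rank 4, and its Smith normal form has invariant factors (1,1,1,1).

Reading off H_k = ker ∂_k / im ∂_{k+1}:

  H_0: rank C_0 − rank ∂_1 = 5 − 4 = 1, and the invariant factors of ∂_1 are all 1, so H_0 ≅ Z.
  H_1: rank ker ∂_1 − rank ∂_2 = (10 − 4) − 6 = 0, and the invariant factors of ∂_2 are all 1, so H_1 ≅ 0.
  H_2: rank ker ∂_2 − rank ∂_3 = (10 − 6) − 4 = 0, and the invariant factors of ∂_3 are all 1, so H_2 ≅ 0.
  H_3: rank ker ∂_3 − rank ∂_4 = (5 − 4) − 0 = 1, and there is no ∂_4, so H_3 ≅ Z.

(K is a triangulation of the 3-sphere S^3.)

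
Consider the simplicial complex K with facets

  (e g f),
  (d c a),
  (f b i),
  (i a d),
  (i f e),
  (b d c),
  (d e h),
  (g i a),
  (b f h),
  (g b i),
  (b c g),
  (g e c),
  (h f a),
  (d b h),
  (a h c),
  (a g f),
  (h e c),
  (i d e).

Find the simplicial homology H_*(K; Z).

H_0 ≅ Z,  H_1 ≅ Z × Z/2,  H_2 = 0.

We work with the vertex ordering a < b < c < d < e < f < g < h < i. The simplices of K, each written with vertices in increasing order, are:

  0-simplices (9): a, b, c, d, e, f, g, h, i
  1-simplices (27): ac, ad, af, ag, ah, ai, bc, bd, bf, bg, bh, bi, cd, ce, cg, ch, de, dh, di, ef, eg, eh, ei, fg, fh, fi, gi
  2-simplices (18): acd, ach, adi, afg, afh, agi, bcd, bcg, bdh, bfh, bfi, bgi, ceg, ceh, deh, dei, efg, efi

so the chain groups are C_0 ≅ Z^9, C_1 ≅ Z^27, C_2 ≅ Z^18.

Boundary ∂_1: C_1 → C_0 maps an edge to its endpoints' difference, ∂[p,q] = q − p.
This gives a 9×27 integer matrix of rank 8; reducing to Smith normal form yields diagonal entries (1,1,1,1,1,1,1,1).

Boundary ∂_2: C_2 → C_1 maps a triangle to the signed sum of its edges. For instance
  ∂agi = gi − ai + ag,
  ∂bcg = cg − bg + bc.
The 27×18 boundary matrix has rank 18 and Smith normal form diag(1,1,1,1,1,1,1,1,1,1,1,1,1,1,1,1,1,2).

Now H_k = ker ∂_k / im ∂_{k+1}, so:

  H_0: rank C_0 − rank ∂_1 = 9 − 8 = 1, and the invariant factors of ∂_1 are all 1, so H_0 = Z.
  H_1: rank ker ∂_1 − rank ∂_2 = (27 − 8) − 18 = 1, and ∂_2 has invariant factor 2 > 1, so H_1 = Z × Z/2.
  H_2: rank ker ∂_2 − rank ∂_3 = (18 − 18) − 0 = 0, and there is no ∂_3, so H_2 = 0.

(K is a triangulation of the Klein bottle.)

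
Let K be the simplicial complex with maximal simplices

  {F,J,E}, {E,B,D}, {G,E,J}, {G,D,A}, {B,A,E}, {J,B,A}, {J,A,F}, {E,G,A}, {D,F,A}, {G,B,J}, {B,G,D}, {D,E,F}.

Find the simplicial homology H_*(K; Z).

H_0 ≅ Z,  H_1 ≅ Z/2Z,  H_2 = 0.

Order the vertices as A < B < D < E < F < G < J. Listing each simplex with vertices in this order, K has dimension 2 with simplices:

  0-simplices (7): A, B, D, E, F, G, J
  1-simplices (18): AB, AD, AE, AF, AG, AJ, BD, BE, BG, BJ, DE, DF, DG, EF, EG, EJ, FJ, GJ
  2-simplices (12): ABE, ABJ, ADF, ADG, AEG, AFJ, BDE, BDG, BGJ, DEF, EFJ, EGJ

Hence C_0 ≅ Z^7, C_1 ≅ Z^18, C_2 ≅ Z^12.

The boundary map ∂_1: C_1 → C_0 maps an edge to its endpoints' difference, ∂[p,q] = q − p.
This gives a 7×18 integer matrix of rank 6; reducing to Smith normal form yields diagonal entries (1,1,1,1,1,1).

The boundary map ∂_2: C_2 → C_1 sends each 2-simplex [p,q,r] to [q,r] − [p,r] + [p,q]. For instance
  ∂DEF = EF − DF + DE,
  ∂EFJ = FJ − EJ + EF.
This gives a 18×12 integer matrix of rank 12; reducing to Smith normal form yields diagonal entries (1,1,1,1,1,1,1,1,1,1,1,2).

Reading off H_k = ker ∂_k / im ∂_{k+1}:

  H_0: rank C_0 − rank ∂_1 = 7 − 6 = 1, and the invariant factors of ∂_1 are all 1, so H_0 = Z.
  H_1: rank ker ∂_1 − rank ∂_2 = (18 − 6) − 12 = 0, and ∂_2 has invariant factor 2 > 1, so H_1 = Z/2Z.
  H_2: rank ker ∂_2 − rank ∂_3 = (12 − 12) − 0 = 0, and there is no ∂_3, so H_2 = 0.

As a check, the Euler characteristic is 7 − 18 + 12 = 1, which agrees with 1 − 0 + 0 = 1.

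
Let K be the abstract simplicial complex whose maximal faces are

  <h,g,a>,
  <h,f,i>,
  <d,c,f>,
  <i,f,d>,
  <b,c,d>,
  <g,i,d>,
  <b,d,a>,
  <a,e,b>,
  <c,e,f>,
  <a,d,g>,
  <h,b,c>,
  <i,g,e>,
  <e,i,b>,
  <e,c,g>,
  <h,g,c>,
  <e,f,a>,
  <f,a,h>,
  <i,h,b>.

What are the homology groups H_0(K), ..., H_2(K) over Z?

Order the vertices as a < b < c < d < e < f < g < h < i. Listing each simplex with vertices in this order, K has dimension 2 with simplices:

  0-simplices (9): a, b, c, d, e, f, g, h, i
  1-simplices (27): ab, ad, ae, af, ag, ah, bc, bd, be, bh, bi, cd, ce, cf, cg, ch, df, dg, di, ef, eg, ei, fh, fi, gh, gi, hi
  2-simplices (18): abd, abe, adg, aef, afh, agh, bcd, bch, bei, bhi, cdf, cef, ceg, cgh, dfi, dgi, egi, fhi

Hence C_0 ≅ Z^9, C_1 ≅ Z^27, C_2 ≅ Z^18.

The boundary map ∂_1: C_1 → C_0 is given by ∂[p,q] = [q] − [p]. For instance
  ∂ae = e − a.
The 9×27 boundary matrix has rank 8 and Smith normal form diag(1,1,1,1,1,1,1,1).

Boundary ∂_2: C_2 → C_1 maps a triangle to the signed sum of its edges. For instance
  ∂ceg = eg − cg + ce,
  ∂fhi = hi − fi + fh.
As a 27×18 matrix over Z this has rank 17, with invariant factors (1,1,1,1,1,1,1,1,1,1,1,1,1,1,1,1,1).

From H_k ≅ ker(∂_k) / im(∂_{k+1}) we obtain:

  H_0: rank C_0 − rank ∂_1 = 9 − 8 = 1, and the invariant factors of ∂_1 are all 1, so H_0 ≅ Z.
  H_1: rank ker ∂_1 − rank ∂_2 = (27 − 8) − 17 = 2, and the invariant factors of ∂_2 are all 1, so H_1 ≅ Z^2.
  H_2: rank ker ∂_2 − rank ∂_3 = (18 − 17) − 0 = 1, and there is no ∂_3, so H_2 ≅ Z.

As a check, the Euler characteristic is 9 − 27 + 18 = 0, which agrees with 1 − 2 + 1 = 0.

H_0 ≅ Z,  H_1 ≅ Z^2,  H_2 ≅ Z.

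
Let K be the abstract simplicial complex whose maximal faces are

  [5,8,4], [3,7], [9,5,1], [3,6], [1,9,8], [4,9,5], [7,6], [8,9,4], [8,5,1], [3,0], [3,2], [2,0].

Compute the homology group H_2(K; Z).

Take the total order 0 < 1 < 2 < 3 < 4 < 5 < 6 < 7 < 8 < 9 on the vertex set. Then K (dimension 2) consists of the simplices:

  0-simplices (10): [0], [1], [2], [3], [4], [5], [6], [7], [8], [9]
  1-simplices (15): [0,2], [0,3], [1,5], [1,8], [1,9], [2,3], [3,6], [3,7], [4,5], [4,8], [4,9], [5,8], [5,9], [6,7], [8,9]
  2-simplices (6): [1,5,8], [1,5,9], [1,8,9], [4,5,8], [4,5,9], [4,8,9]

giving chain groups C_0 ≅ Z^10, C_1 ≅ Z^15, C_2 ≅ Z^6.

The boundary map ∂_1: C_1 → C_0 maps an edge to its endpoints' difference, ∂[p,q] = q − p. For instance
  ∂[4,9] = [9] − [4].
The resulting 10×15 matrix has rank 8, and its Smith normal form has invariant factors (1,1,1,1,1,1,1,1).

The boundary map ∂_2: C_2 → C_1 maps a triangle to the signed sum of its edges. For instance
  ∂[4,5,9] = [5,9] − [4,9] + [4,5],
  ∂[1,5,9] = [5,9] − [1,9] + [1,5].
The 15×6 boundary matrix has rank 5 and Smith normal form diag(1,1,1,1,1).

Computing H_k = (kernel of ∂_k) / (image of ∂_{k+1}):

  H_2: rank ker ∂_2 − rank ∂_3 = (6 − 5) − 0 = 1, and there is no ∂_3, so H_2 = Z.

(K is a triangulation of the disjoint union of the 2-sphere S^2 and a wedge of 2 circles.)

H_2 = Z.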